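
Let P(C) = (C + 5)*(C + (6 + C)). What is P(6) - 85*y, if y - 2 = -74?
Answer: 6318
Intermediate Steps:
y = -72 (y = 2 - 74 = -72)
P(C) = (5 + C)*(6 + 2*C)
P(6) - 85*y = (30 + 2*6² + 16*6) - 85*(-72) = (30 + 2*36 + 96) + 6120 = (30 + 72 + 96) + 6120 = 198 + 6120 = 6318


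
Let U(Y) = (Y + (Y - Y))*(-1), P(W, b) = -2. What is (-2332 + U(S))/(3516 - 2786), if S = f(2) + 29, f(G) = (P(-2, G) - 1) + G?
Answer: -236/73 ≈ -3.2329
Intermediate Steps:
f(G) = -3 + G (f(G) = (-2 - 1) + G = -3 + G)
S = 28 (S = (-3 + 2) + 29 = -1 + 29 = 28)
U(Y) = -Y (U(Y) = (Y + 0)*(-1) = Y*(-1) = -Y)
(-2332 + U(S))/(3516 - 2786) = (-2332 - 1*28)/(3516 - 2786) = (-2332 - 28)/730 = -2360*1/730 = -236/73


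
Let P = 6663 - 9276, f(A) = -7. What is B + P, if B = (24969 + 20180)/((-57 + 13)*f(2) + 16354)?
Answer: -43492657/16662 ≈ -2610.3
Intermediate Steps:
P = -2613
B = 45149/16662 (B = (24969 + 20180)/((-57 + 13)*(-7) + 16354) = 45149/(-44*(-7) + 16354) = 45149/(308 + 16354) = 45149/16662 ≈ 2.7097)
B + P = 45149/16662 - 2613 = -43492657/16662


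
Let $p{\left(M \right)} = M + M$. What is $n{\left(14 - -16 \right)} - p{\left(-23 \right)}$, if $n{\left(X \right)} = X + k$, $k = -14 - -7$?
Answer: $69$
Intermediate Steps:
$p{\left(M \right)} = 2 M$
$k = -7$ ($k = -14 + 7 = -7$)
$n{\left(X \right)} = -7 + X$ ($n{\left(X \right)} = X - 7 = -7 + X$)
$n{\left(14 - -16 \right)} - p{\left(-23 \right)} = \left(-7 + \left(14 - -16\right)\right) - 2 \left(-23\right) = \left(-7 + \left(14 + 16\right)\right) - -46 = \left(-7 + 30\right) + 46 = 23 + 46 = 69$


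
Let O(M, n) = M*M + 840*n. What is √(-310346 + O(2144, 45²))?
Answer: √5987390 ≈ 2446.9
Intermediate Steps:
O(M, n) = M² + 840*n
√(-310346 + O(2144, 45²)) = √(-310346 + (2144² + 840*45²)) = √(-310346 + (4596736 + 840*2025)) = √(-310346 + (4596736 + 1701000)) = √(-310346 + 6297736) = √5987390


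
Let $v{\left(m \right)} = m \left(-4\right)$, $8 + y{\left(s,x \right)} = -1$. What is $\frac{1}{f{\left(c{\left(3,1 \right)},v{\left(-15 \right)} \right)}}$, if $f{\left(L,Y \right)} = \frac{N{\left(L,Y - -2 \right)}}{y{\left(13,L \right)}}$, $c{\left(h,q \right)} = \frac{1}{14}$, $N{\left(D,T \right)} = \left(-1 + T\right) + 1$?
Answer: $- \frac{9}{62} \approx -0.14516$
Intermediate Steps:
$y{\left(s,x \right)} = -9$ ($y{\left(s,x \right)} = -8 - 1 = -9$)
$v{\left(m \right)} = - 4 m$
$N{\left(D,T \right)} = T$
$c{\left(h,q \right)} = \frac{1}{14}$
$f{\left(L,Y \right)} = - \frac{2}{9} - \frac{Y}{9}$ ($f{\left(L,Y \right)} = \frac{Y - -2}{-9} = \left(Y + 2\right) \left(- \frac{1}{9}\right) = \left(2 + Y\right) \left(- \frac{1}{9}\right) = - \frac{2}{9} - \frac{Y}{9}$)
$\frac{1}{f{\left(c{\left(3,1 \right)},v{\left(-15 \right)} \right)}} = \frac{1}{- \frac{2}{9} - \frac{\left(-4\right) \left(-15\right)}{9}} = \frac{1}{- \frac{2}{9} - \frac{20}{3}} = \frac{1}{- \frac{62}{9}} = - \frac{9}{62}$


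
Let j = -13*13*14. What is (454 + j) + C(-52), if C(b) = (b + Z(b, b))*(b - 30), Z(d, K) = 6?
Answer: 1860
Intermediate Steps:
j = -2366 (j = -169*14 = -2366)
C(b) = (-30 + b)*(6 + b) (C(b) = (b + 6)*(b - 30) = (6 + b)*(-30 + b) = (-30 + b)*(6 + b))
(454 + j) + C(-52) = (454 - 2366) + (-180 + (-52)² - 24*(-52)) = -1912 + (-180 + 2704 + 1248) = -1912 + 3772 = 1860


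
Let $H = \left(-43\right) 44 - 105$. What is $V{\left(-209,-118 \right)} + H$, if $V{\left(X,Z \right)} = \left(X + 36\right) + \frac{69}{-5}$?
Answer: $- \frac{10919}{5} \approx -2183.8$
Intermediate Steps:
$V{\left(X,Z \right)} = \frac{111}{5} + X$ ($V{\left(X,Z \right)} = \left(36 + X\right) + 69 \left(- \frac{1}{5}\right) = \left(36 + X\right) - \frac{69}{5} = \frac{111}{5} + X$)
$H = -1997$ ($H = -1892 - 105 = -1997$)
$V{\left(-209,-118 \right)} + H = \left(\frac{111}{5} - 209\right) - 1997 = - \frac{934}{5} - 1997 = - \frac{10919}{5}$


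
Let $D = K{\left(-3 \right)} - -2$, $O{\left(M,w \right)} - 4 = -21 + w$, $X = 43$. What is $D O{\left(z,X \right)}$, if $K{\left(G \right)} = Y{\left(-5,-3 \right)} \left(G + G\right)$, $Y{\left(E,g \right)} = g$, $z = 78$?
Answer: $520$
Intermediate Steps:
$K{\left(G \right)} = - 6 G$ ($K{\left(G \right)} = - 3 \left(G + G\right) = - 3 \cdot 2 G = - 6 G$)
$O{\left(M,w \right)} = -17 + w$ ($O{\left(M,w \right)} = 4 + \left(-21 + w\right) = -17 + w$)
$D = 20$ ($D = \left(-6\right) \left(-3\right) - -2 = 18 + 2 = 20$)
$D O{\left(z,X \right)} = 20 \left(-17 + 43\right) = 20 \cdot 26 = 520$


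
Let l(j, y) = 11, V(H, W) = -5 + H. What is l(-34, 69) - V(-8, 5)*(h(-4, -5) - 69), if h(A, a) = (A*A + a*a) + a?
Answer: -418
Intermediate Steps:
h(A, a) = a + A² + a² (h(A, a) = (A² + a²) + a = a + A² + a²)
l(-34, 69) - V(-8, 5)*(h(-4, -5) - 69) = 11 - (-5 - 8)*((-5 + (-4)² + (-5)²) - 69) = 11 - (-13)*((-5 + 16 + 25) - 69) = 11 - (-13)*(36 - 69) = 11 - (-13)*(-33) = 11 - 1*429 = 11 - 429 = -418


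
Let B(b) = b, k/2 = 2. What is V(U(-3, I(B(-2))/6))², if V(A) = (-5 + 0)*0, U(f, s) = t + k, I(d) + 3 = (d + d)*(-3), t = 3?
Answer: 0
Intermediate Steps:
k = 4 (k = 2*2 = 4)
I(d) = -3 - 6*d (I(d) = -3 + (d + d)*(-3) = -3 + (2*d)*(-3) = -3 - 6*d)
U(f, s) = 7 (U(f, s) = 3 + 4 = 7)
V(A) = 0 (V(A) = -5*0 = 0)
V(U(-3, I(B(-2))/6))² = 0² = 0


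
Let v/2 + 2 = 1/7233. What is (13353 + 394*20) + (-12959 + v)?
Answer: 59816912/7233 ≈ 8270.0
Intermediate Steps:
v = -28930/7233 (v = -4 + 2/7233 = -28930/7233 ≈ -3.9997)
(13353 + 394*20) + (-12959 + v) = (13353 + 394*20) + (-12959 - 28930/7233) = (13353 + 7880) - 93761377/7233 = 21233 - 93761377/7233 = 59816912/7233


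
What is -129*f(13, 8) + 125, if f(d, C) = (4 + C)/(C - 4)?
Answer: -262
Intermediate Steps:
f(d, C) = (4 + C)/(-4 + C)
-129*f(13, 8) + 125 = -129*(4 + 8)/(-4 + 8) + 125 = -129*12/4 + 125 = -129*3 + 125 = -387 + 125 = -262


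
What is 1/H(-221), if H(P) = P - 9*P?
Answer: 1/1768 ≈ 0.00056561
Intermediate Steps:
H(P) = -8*P
1/H(-221) = 1/(-8*(-221)) = 1/1768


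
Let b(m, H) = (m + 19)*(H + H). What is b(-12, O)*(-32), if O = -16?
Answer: 7168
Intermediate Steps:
b(m, H) = 2*H*(19 + m) (b(m, H) = (19 + m)*(2*H) = 2*H*(19 + m))
b(-12, O)*(-32) = (2*(-16)*(19 - 12))*(-32) = (2*(-16)*7)*(-32) = -224*(-32) = 7168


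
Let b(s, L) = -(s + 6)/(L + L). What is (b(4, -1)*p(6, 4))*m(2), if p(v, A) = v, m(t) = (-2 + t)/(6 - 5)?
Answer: 0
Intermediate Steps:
m(t) = -2 + t (m(t) = (-2 + t)/1 = (-2 + t)*1 = -2 + t)
b(s, L) = -(6 + s)/(2*L)
(b(4, -1)*p(6, 4))*m(2) = (((½)*(-6 - 1*4)/(-1))*6)*(-2 + 2) = (((½)*(-1)*(-6 - 4))*6)*0 = (((½)*(-1)*(-10))*6)*0 = (5*6)*0 = 30*0 = 0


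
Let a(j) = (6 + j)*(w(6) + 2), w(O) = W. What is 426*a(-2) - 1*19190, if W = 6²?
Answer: 45562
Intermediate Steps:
W = 36
w(O) = 36
a(j) = 228 + 38*j (a(j) = (6 + j)*(36 + 2) = (6 + j)*38 = 228 + 38*j)
426*a(-2) - 1*19190 = 426*(228 + 38*(-2)) - 1*19190 = 426*(228 - 76) - 19190 = 426*152 - 19190 = 64752 - 19190 = 45562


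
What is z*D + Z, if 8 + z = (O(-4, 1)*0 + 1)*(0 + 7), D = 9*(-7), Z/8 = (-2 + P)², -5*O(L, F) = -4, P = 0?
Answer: 95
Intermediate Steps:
O(L, F) = ⅘ (O(L, F) = -⅕*(-4) = ⅘)
Z = 32 (Z = 8*(-2 + 0)² = 8*(-2)² = 8*4 = 32)
D = -63
z = -1 (z = -8 + ((⅘)*0 + 1)*(0 + 7) = -8 + (0 + 1)*7 = -8 + 1*7 = -8 + 7 = -1)
z*D + Z = -1*(-63) + 32 = 63 + 32 = 95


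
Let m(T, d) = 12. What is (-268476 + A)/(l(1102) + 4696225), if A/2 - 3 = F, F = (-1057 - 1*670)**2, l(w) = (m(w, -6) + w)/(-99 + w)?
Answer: 5713677764/4710314789 ≈ 1.2130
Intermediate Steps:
l(w) = (12 + w)/(-99 + w)
F = 2982529 (F = (-1057 - 670)**2 = (-1727)**2 = 2982529)
A = 5965064 (A = 6 + 2*2982529 = 6 + 5965058 = 5965064)
(-268476 + A)/(l(1102) + 4696225) = (-268476 + 5965064)/((12 + 1102)/(-99 + 1102) + 4696225) = 5696588/(1114/1003 + 4696225) = 5696588/(4710314789/1003) = 5696588*(1003/4710314789) = 5713677764/4710314789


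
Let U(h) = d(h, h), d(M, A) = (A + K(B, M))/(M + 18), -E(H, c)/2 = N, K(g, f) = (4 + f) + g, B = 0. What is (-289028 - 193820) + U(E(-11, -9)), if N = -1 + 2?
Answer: -482848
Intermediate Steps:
N = 1
K(g, f) = 4 + f + g
E(H, c) = -2 (E(H, c) = -2*1 = -2)
d(M, A) = (4 + A + M)/(18 + M) (d(M, A) = (A + (4 + M + 0))/(M + 18) = (A + (4 + M))/(18 + M) = (4 + A + M)/(18 + M))
U(h) = (4 + 2*h)/(18 + h) (U(h) = (4 + h + h)/(18 + h) = (4 + 2*h)/(18 + h))
(-289028 - 193820) + U(E(-11, -9)) = (-289028 - 193820) + 2*(2 - 2)/(18 - 2) = -482848 + 2*0/16 = -482848 + 2*(1/16)*0 = -482848 + 0 = -482848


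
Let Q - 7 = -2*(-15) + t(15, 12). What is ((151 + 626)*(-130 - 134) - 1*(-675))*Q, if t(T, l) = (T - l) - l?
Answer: -5724684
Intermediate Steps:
t(T, l) = T - 2*l
Q = 28 (Q = 7 + (-2*(-15) + (15 - 2*12)) = 7 + (30 + (15 - 24)) = 7 + (30 - 9) = 7 + 21 = 28)
((151 + 626)*(-130 - 134) - 1*(-675))*Q = ((151 + 626)*(-130 - 134) - 1*(-675))*28 = (777*(-264) + 675)*28 = (-205128 + 675)*28 = -204453*28 = -5724684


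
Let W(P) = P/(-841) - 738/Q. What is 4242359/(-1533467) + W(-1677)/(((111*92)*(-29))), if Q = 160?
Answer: -28176014429257679/10184693564868160 ≈ -2.7665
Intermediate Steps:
W(P) = -369/80 - P/841 (W(P) = P/(-841) - 738/160 = P*(-1/841) - 738*1/160 = -P/841 - 369/80 = -369/80 - P/841)
4242359/(-1533467) + W(-1677)/(((111*92)*(-29))) = 4242359/(-1533467) + (-369/80 - 1/841*(-1677))/(((111*92)*(-29))) = 4242359*(-1/1533467) + (-369/80 + 1677/841)/((10212*(-29))) = -4242359/1533467 - 176169/67280/(-296148) = -4242359/1533467 - 176169/67280*(-1/296148) = -4242359/1533467 + 58723/6641612480 = -28176014429257679/10184693564868160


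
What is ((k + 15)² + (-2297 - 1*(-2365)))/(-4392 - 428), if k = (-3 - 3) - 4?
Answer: -93/4820 ≈ -0.019295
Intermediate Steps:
k = -10 (k = -6 - 4 = -10)
((k + 15)² + (-2297 - 1*(-2365)))/(-4392 - 428) = ((-10 + 15)² + (-2297 - 1*(-2365)))/(-4392 - 428) = (5² + (-2297 + 2365))/(-4820) = (25 + 68)*(-1/4820) = 93*(-1/4820) = -93/4820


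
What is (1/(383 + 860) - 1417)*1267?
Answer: -2231605110/1243 ≈ -1.7953e+6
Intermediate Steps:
(1/(383 + 860) - 1417)*1267 = (1/1243 - 1417)*1267 = -1761330/1243*1267 = -2231605110/1243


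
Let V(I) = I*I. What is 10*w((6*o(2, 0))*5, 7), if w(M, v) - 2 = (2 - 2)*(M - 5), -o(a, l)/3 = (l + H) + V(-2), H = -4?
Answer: 20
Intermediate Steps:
V(I) = I²
o(a, l) = -3*l (o(a, l) = -3*((l - 4) + (-2)²) = -3*((-4 + l) + 4) = -3*l)
w(M, v) = 2 (w(M, v) = 2 + (2 - 2)*(M - 5) = 2 + 0*(-5 + M) = 2 + 0 = 2)
10*w((6*o(2, 0))*5, 7) = 10*2 = 20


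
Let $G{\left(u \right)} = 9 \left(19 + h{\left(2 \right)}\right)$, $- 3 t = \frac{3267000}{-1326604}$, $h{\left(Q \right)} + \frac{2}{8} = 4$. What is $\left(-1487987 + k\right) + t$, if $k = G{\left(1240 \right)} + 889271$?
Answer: $- \frac{793986329295}{1326604} \approx -5.9851 \cdot 10^{5}$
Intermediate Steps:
$h{\left(Q \right)} = \frac{15}{4}$ ($h{\left(Q \right)} = - \frac{1}{4} + 4 = \frac{15}{4}$)
$t = \frac{272250}{331651}$ ($t = - \frac{3267000 \frac{1}{-1326604}}{3} = - \frac{3267000 \left(- \frac{1}{1326604}\right)}{3} = \left(- \frac{1}{3}\right) \left(- \frac{816750}{331651}\right) = \frac{272250}{331651} \approx 0.82089$)
$G{\left(u \right)} = \frac{819}{4}$ ($G{\left(u \right)} = 9 \left(19 + \frac{15}{4}\right) = 9 \cdot \frac{91}{4} = \frac{819}{4}$)
$k = \frac{3557903}{4}$ ($k = \frac{819}{4} + 889271 = \frac{3557903}{4} \approx 8.8948 \cdot 10^{5}$)
$\left(-1487987 + k\right) + t = \left(-1487987 + \frac{3557903}{4}\right) + \frac{272250}{331651} = - \frac{2394045}{4} + \frac{272250}{331651} = - \frac{793986329295}{1326604}$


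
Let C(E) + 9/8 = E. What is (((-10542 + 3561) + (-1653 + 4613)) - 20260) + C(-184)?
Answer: -195729/8 ≈ -24466.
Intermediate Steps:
C(E) = -9/8 + E
(((-10542 + 3561) + (-1653 + 4613)) - 20260) + C(-184) = (((-10542 + 3561) + (-1653 + 4613)) - 20260) + (-9/8 - 184) = ((-6981 + 2960) - 20260) - 1481/8 = (-4021 - 20260) - 1481/8 = -24281 - 1481/8 = -195729/8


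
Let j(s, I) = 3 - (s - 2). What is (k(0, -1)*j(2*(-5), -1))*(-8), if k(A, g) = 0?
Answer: 0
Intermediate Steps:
j(s, I) = 5 - s (j(s, I) = 3 - (-2 + s) = 3 + (2 - s) = 5 - s)
(k(0, -1)*j(2*(-5), -1))*(-8) = (0*(5 - 2*(-5)))*(-8) = (0*(5 - 1*(-10)))*(-8) = (0*(5 + 10))*(-8) = (0*15)*(-8) = 0*(-8) = 0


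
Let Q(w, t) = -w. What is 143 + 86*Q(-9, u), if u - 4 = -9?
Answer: 917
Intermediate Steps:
u = -5 (u = 4 - 9 = -5)
143 + 86*Q(-9, u) = 143 + 86*(-1*(-9)) = 143 + 86*9 = 143 + 774 = 917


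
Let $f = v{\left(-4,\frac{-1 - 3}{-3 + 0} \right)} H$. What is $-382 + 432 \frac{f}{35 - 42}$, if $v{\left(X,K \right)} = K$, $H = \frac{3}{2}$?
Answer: $- \frac{3538}{7} \approx -505.43$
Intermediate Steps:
$H = \frac{3}{2}$ ($H = 3 \cdot \frac{1}{2} = \frac{3}{2} \approx 1.5$)
$f = 2$ ($f = \frac{-1 - 3}{-3 + 0} \cdot \frac{3}{2} = - \frac{4}{-3} \cdot \frac{3}{2} = \left(-4\right) \left(- \frac{1}{3}\right) \frac{3}{2} = \frac{4}{3} \cdot \frac{3}{2} = 2$)
$-382 + 432 \frac{f}{35 - 42} = -382 + 432 \frac{1}{35 - 42} \cdot 2 = -382 + 432 \frac{1}{-7} \cdot 2 = -382 + 432 \left(\left(- \frac{1}{7}\right) 2\right) = -382 + 432 \left(- \frac{2}{7}\right) = -382 - \frac{864}{7} = - \frac{3538}{7}$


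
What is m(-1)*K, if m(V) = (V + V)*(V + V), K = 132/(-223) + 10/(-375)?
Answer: -41384/16725 ≈ -2.4744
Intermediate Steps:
K = -10346/16725 (K = 132*(-1/223) + 10*(-1/375) = -132/223 - 2/75 = -10346/16725 ≈ -0.61860)
m(V) = 4*V**2 (m(V) = (2*V)*(2*V) = 4*V**2)
m(-1)*K = (4*(-1)**2)*(-10346/16725) = (4*1)*(-10346/16725) = 4*(-10346/16725) = -41384/16725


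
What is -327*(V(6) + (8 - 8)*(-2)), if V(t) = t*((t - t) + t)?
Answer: -11772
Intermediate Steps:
V(t) = t² (V(t) = t*(0 + t) = t*t = t²)
-327*(V(6) + (8 - 8)*(-2)) = -327*(6² + (8 - 8)*(-2)) = -327*(36 + 0*(-2)) = -327*(36 + 0) = -327*36 = -11772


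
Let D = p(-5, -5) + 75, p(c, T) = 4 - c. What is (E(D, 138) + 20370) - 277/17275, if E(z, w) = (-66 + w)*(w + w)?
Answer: 695180273/17275 ≈ 40242.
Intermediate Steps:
D = 84 (D = (4 - 1*(-5)) + 75 = (4 + 5) + 75 = 9 + 75 = 84)
E(z, w) = 2*w*(-66 + w) (E(z, w) = (-66 + w)*(2*w) = 2*w*(-66 + w))
(E(D, 138) + 20370) - 277/17275 = (2*138*(-66 + 138) + 20370) - 277/17275 = (2*138*72 + 20370) - 277*1/17275 = (19872 + 20370) - 277/17275 = 40242 - 277/17275 = 695180273/17275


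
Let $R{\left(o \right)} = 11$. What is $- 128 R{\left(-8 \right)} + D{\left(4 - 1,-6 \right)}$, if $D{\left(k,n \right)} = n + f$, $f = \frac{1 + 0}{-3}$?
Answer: $- \frac{4243}{3} \approx -1414.3$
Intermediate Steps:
$f = - \frac{1}{3}$ ($f = 1 \left(- \frac{1}{3}\right) = - \frac{1}{3} \approx -0.33333$)
$D{\left(k,n \right)} = - \frac{1}{3} + n$ ($D{\left(k,n \right)} = n - \frac{1}{3} = - \frac{1}{3} + n$)
$- 128 R{\left(-8 \right)} + D{\left(4 - 1,-6 \right)} = \left(-128\right) 11 - \frac{19}{3} = -1408 - \frac{19}{3} = - \frac{4243}{3}$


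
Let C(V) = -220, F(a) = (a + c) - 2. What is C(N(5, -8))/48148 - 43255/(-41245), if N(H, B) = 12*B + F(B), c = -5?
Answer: 103678392/99293213 ≈ 1.0442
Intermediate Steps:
F(a) = -7 + a (F(a) = (a - 5) - 2 = (-5 + a) - 2 = -7 + a)
N(H, B) = -7 + 13*B (N(H, B) = 12*B + (-7 + B) = -7 + 13*B)
C(N(5, -8))/48148 - 43255/(-41245) = -220/48148 - 43255/(-41245) = -220*1/48148 - 43255*(-1/41245) = -55/12037 + 8651/8249 = 103678392/99293213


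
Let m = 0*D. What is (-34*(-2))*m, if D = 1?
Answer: 0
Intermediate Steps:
m = 0 (m = 0*1 = 0)
(-34*(-2))*m = -34*(-2)*0 = 68*0 = 0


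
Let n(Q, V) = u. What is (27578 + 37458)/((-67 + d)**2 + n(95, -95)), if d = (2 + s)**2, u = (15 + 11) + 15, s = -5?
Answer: 65036/3405 ≈ 19.100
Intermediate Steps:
u = 41 (u = 26 + 15 = 41)
d = 9 (d = (2 - 5)**2 = (-3)**2 = 9)
n(Q, V) = 41
(27578 + 37458)/((-67 + d)**2 + n(95, -95)) = (27578 + 37458)/((-67 + 9)**2 + 41) = 65036/((-58)**2 + 41) = 65036/(3364 + 41) = 65036/3405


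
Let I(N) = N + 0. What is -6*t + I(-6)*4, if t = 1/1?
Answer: -30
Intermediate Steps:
I(N) = N
t = 1
-6*t + I(-6)*4 = -6*1 - 6*4 = -6 - 24 = -30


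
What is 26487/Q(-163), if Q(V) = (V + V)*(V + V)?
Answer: 26487/106276 ≈ 0.24923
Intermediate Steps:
Q(V) = 4*V**2 (Q(V) = (2*V)*(2*V) = 4*V**2)
26487/Q(-163) = 26487/((4*(-163)**2)) = 26487/((4*26569)) = 26487/106276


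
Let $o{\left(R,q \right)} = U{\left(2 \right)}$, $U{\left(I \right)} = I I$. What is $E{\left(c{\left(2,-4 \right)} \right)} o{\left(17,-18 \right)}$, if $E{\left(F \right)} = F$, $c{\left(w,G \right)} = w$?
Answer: $8$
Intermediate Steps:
$U{\left(I \right)} = I^{2}$
$o{\left(R,q \right)} = 4$ ($o{\left(R,q \right)} = 2^{2} = 4$)
$E{\left(c{\left(2,-4 \right)} \right)} o{\left(17,-18 \right)} = 2 \cdot 4 = 8$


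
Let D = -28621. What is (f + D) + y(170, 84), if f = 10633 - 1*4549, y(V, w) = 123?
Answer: -22414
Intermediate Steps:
f = 6084 (f = 10633 - 4549 = 6084)
(f + D) + y(170, 84) = (6084 - 28621) + 123 = -22537 + 123 = -22414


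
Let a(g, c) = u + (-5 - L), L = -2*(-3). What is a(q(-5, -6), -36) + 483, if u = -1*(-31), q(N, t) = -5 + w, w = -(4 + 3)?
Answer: 503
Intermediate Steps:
w = -7 (w = -1*7 = -7)
L = 6
q(N, t) = -12 (q(N, t) = -5 - 7 = -12)
u = 31
a(g, c) = 20 (a(g, c) = 31 + (-5 - 1*6) = 31 + (-5 - 6) = 31 - 11 = 20)
a(q(-5, -6), -36) + 483 = 20 + 483 = 503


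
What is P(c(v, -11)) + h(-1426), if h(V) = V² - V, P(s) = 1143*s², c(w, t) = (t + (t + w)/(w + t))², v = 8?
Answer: 13464902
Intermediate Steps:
c(w, t) = (1 + t)² (c(w, t) = (t + (t + w)/(t + w))² = (t + 1)² = (1 + t)²)
P(c(v, -11)) + h(-1426) = 1143*(1 + (-11)² + 2*(-11))² - 1426*(-1 - 1426) = 1143*(1 + 121 - 22)² - 1426*(-1427) = 1143*100² + 2034902 = 1143*10000 + 2034902 = 11430000 + 2034902 = 13464902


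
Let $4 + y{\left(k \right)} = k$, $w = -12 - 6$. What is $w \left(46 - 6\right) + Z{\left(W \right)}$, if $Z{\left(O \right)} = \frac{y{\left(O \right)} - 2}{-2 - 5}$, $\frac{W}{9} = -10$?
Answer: $- \frac{4944}{7} \approx -706.29$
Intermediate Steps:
$W = -90$ ($W = 9 \left(-10\right) = -90$)
$w = -18$ ($w = -12 - 6 = -18$)
$y{\left(k \right)} = -4 + k$
$Z{\left(O \right)} = \frac{6}{7} - \frac{O}{7}$ ($Z{\left(O \right)} = \frac{\left(-4 + O\right) - 2}{-2 - 5} = \frac{-6 + O}{-7} = \left(-6 + O\right) \left(- \frac{1}{7}\right) = \frac{6}{7} - \frac{O}{7}$)
$w \left(46 - 6\right) + Z{\left(W \right)} = - 18 \left(46 - 6\right) + \left(\frac{6}{7} - - \frac{90}{7}\right) = - 18 \left(46 - 6\right) + \left(\frac{6}{7} + \frac{90}{7}\right) = \left(-18\right) 40 + \frac{96}{7} = -720 + \frac{96}{7} = - \frac{4944}{7}$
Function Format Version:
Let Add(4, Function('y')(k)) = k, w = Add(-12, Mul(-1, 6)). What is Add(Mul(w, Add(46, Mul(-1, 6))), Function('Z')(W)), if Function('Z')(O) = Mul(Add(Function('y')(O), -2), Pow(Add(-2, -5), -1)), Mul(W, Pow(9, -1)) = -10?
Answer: Rational(-4944, 7) ≈ -706.29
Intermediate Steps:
W = -90 (W = Mul(9, -10) = -90)
w = -18 (w = Add(-12, -6) = -18)
Function('y')(k) = Add(-4, k)
Function('Z')(O) = Add(Rational(6, 7), Mul(Rational(-1, 7), O)) (Function('Z')(O) = Mul(Add(Add(-4, O), -2), Pow(Add(-2, -5), -1)) = Mul(Add(-6, O), Pow(-7, -1)) = Mul(Add(-6, O), Rational(-1, 7)) = Add(Rational(6, 7), Mul(Rational(-1, 7), O)))
Add(Mul(w, Add(46, Mul(-1, 6))), Function('Z')(W)) = Add(Mul(-18, Add(46, Mul(-1, 6))), Add(Rational(6, 7), Mul(Rational(-1, 7), -90))) = Add(Mul(-18, Add(46, -6)), Add(Rational(6, 7), Rational(90, 7))) = Add(Mul(-18, 40), Rational(96, 7)) = Add(-720, Rational(96, 7)) = Rational(-4944, 7)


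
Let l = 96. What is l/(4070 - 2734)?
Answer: 12/167 ≈ 0.071856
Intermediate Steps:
l/(4070 - 2734) = 96/(4070 - 2734) = 96/1336 = 96*(1/1336) = 12/167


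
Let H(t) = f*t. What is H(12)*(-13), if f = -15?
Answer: 2340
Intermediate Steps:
H(t) = -15*t
H(12)*(-13) = -15*12*(-13) = -180*(-13) = 2340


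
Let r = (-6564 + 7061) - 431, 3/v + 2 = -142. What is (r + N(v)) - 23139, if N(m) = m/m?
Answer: -23072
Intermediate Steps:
v = -1/48 (v = 3/(-2 - 142) = 3/(-144) = 3*(-1/144) = -1/48 ≈ -0.020833)
N(m) = 1
r = 66 (r = 497 - 431 = 66)
(r + N(v)) - 23139 = (66 + 1) - 23139 = 67 - 23139 = -23072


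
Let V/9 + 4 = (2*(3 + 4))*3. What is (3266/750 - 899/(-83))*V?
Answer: 53883696/10375 ≈ 5193.6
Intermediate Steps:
V = 342 (V = -36 + 9*((2*(3 + 4))*3) = -36 + 9*((2*7)*3) = -36 + 9*(14*3) = -36 + 9*42 = -36 + 378 = 342)
(3266/750 - 899/(-83))*V = (3266/750 - 899/(-83))*342 = (3266*(1/750) - 899*(-1/83))*342 = (1633/375 + 899/83)*342 = (472664/31125)*342 = 53883696/10375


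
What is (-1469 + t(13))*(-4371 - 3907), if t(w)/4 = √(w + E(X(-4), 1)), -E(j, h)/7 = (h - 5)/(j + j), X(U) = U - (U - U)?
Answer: 12160382 - 16556*√38 ≈ 1.2058e+7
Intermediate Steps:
X(U) = U (X(U) = U - 1*0 = U + 0 = U)
E(j, h) = -7*(-5 + h)/(2*j) (E(j, h) = -7*(h - 5)/(j + j) = -7*(-5 + h)/(2*j))
t(w) = 4*√(-7/2 + w) (t(w) = 4*√(w + (7/2)*(5 - 1*1)/(-4)) = 4*√(w + (7/2)*(-¼)*(5 - 1)) = 4*√(w + (7/2)*(-¼)*4) = 4*√(w - 7/2) = 4*√(-7/2 + w))
(-1469 + t(13))*(-4371 - 3907) = (-1469 + 2*√(-14 + 4*13))*(-4371 - 3907) = (-1469 + 2*√(-14 + 52))*(-8278) = (-1469 + 2*√38)*(-8278) = 12160382 - 16556*√38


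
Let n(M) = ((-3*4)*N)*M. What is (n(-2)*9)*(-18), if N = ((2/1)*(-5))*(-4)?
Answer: -155520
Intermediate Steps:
N = 40 (N = ((2*1)*(-5))*(-4) = (2*(-5))*(-4) = -10*(-4) = 40)
n(M) = -480*M (n(M) = (-3*4*40)*M = (-12*40)*M = -480*M)
(n(-2)*9)*(-18) = (-480*(-2)*9)*(-18) = (960*9)*(-18) = 8640*(-18) = -155520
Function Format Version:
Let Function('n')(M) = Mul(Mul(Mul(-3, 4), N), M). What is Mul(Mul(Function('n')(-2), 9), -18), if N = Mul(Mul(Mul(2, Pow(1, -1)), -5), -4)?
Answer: -155520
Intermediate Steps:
N = 40 (N = Mul(Mul(Mul(2, 1), -5), -4) = Mul(Mul(2, -5), -4) = Mul(-10, -4) = 40)
Function('n')(M) = Mul(-480, M) (Function('n')(M) = Mul(Mul(Mul(-3, 4), 40), M) = Mul(Mul(-12, 40), M) = Mul(-480, M))
Mul(Mul(Function('n')(-2), 9), -18) = Mul(Mul(Mul(-480, -2), 9), -18) = Mul(Mul(960, 9), -18) = Mul(8640, -18) = -155520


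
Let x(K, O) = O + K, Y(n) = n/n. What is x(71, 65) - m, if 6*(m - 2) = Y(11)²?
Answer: 803/6 ≈ 133.83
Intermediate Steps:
Y(n) = 1
m = 13/6 (m = 2 + (⅙)*1² = 2 + (⅙)*1 = 2 + ⅙ = 13/6 ≈ 2.1667)
x(K, O) = K + O
x(71, 65) - m = (71 + 65) - 1*13/6 = 136 - 13/6 = 803/6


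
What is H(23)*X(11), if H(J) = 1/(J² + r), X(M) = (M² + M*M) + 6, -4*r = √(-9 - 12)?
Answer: 2099072/4477477 + 992*I*√21/4477477 ≈ 0.46881 + 0.0010153*I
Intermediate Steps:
r = -I*√21/4 (r = -√(-9 - 12)/4 = -I*√21/4 ≈ -1.1456*I)
X(M) = 6 + 2*M² (X(M) = (M² + M²) + 6 = 2*M² + 6 = 6 + 2*M²)
H(J) = 1/(J² - I*√21/4)
H(23)*X(11) = (4/(4*23² - I*√21))*(6 + 2*11²) = (4/(4*529 - I*√21))*(6 + 2*121) = (4/(2116 - I*√21))*(6 + 242) = (4/(2116 - I*√21))*248 = 992/(2116 - I*√21)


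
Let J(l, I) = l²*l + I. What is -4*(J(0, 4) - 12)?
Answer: 32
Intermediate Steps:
J(l, I) = I + l³ (J(l, I) = l³ + I = I + l³)
-4*(J(0, 4) - 12) = -4*((4 + 0³) - 12) = -4*((4 + 0) - 12) = -4*(4 - 12) = -4*(-8) = 32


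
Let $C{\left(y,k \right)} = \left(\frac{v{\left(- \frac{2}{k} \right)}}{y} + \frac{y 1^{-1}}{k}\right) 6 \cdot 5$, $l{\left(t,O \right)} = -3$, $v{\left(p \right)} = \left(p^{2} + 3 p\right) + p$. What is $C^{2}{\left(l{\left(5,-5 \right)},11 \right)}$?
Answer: $\frac{22500}{14641} \approx 1.5368$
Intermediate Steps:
$v{\left(p \right)} = p^{2} + 4 p$
$C{\left(y,k \right)} = \frac{30 y}{k} - \frac{60 \left(4 - \frac{2}{k}\right)}{k y}$ ($C{\left(y,k \right)} = \left(\frac{- \frac{2}{k} \left(4 - \frac{2}{k}\right)}{y} + \frac{y 1^{-1}}{k}\right) 6 \cdot 5 = \left(\frac{\left(-2\right) \frac{1}{k} \left(4 - \frac{2}{k}\right)}{y} + \frac{y 1}{k}\right) 6 \cdot 5 = \left(- \frac{2 \left(4 - \frac{2}{k}\right)}{k y} + \frac{y}{k}\right) 6 \cdot 5 = \left(\frac{y}{k} - \frac{2 \left(4 - \frac{2}{k}\right)}{k y}\right) 6 \cdot 5 = \left(\frac{6 y}{k} - \frac{12 \left(4 - \frac{2}{k}\right)}{k y}\right) 5 = \frac{30 y}{k} - \frac{60 \left(4 - \frac{2}{k}\right)}{k y}$)
$C^{2}{\left(l{\left(5,-5 \right)},11 \right)} = \left(\frac{30 \left(4 - 88 + 11 \left(-3\right)^{2}\right)}{121 \left(-3\right)}\right)^{2} = \left(30 \cdot \frac{1}{121} \left(- \frac{1}{3}\right) \left(4 - 88 + 11 \cdot 9\right)\right)^{2} = \left(30 \cdot \frac{1}{121} \left(- \frac{1}{3}\right) \left(4 - 88 + 99\right)\right)^{2} = \left(30 \cdot \frac{1}{121} \left(- \frac{1}{3}\right) 15\right)^{2} = \left(- \frac{150}{121}\right)^{2} = \frac{22500}{14641}$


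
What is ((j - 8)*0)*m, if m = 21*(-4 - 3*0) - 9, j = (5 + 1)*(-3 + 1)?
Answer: 0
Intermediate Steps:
j = -12 (j = 6*(-2) = -12)
m = -93 (m = 21*(-4 + 0) - 9 = 21*(-4) - 9 = -84 - 9 = -93)
((j - 8)*0)*m = ((-12 - 8)*0)*(-93) = -20*0*(-93) = 0*(-93) = 0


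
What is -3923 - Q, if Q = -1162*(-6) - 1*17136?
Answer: 6241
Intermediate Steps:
Q = -10164 (Q = 6972 - 17136 = -10164)
-3923 - Q = -3923 - 1*(-10164) = -3923 + 10164 = 6241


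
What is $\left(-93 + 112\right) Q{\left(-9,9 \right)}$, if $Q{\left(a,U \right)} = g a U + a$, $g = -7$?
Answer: $10602$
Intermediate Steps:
$Q{\left(a,U \right)} = a - 7 U a$ ($Q{\left(a,U \right)} = - 7 a U + a = - 7 U a + a = a - 7 U a$)
$\left(-93 + 112\right) Q{\left(-9,9 \right)} = \left(-93 + 112\right) \left(- 9 \left(1 - 63\right)\right) = 19 \left(- 9 \left(1 - 63\right)\right) = 19 \left(\left(-9\right) \left(-62\right)\right) = 19 \cdot 558 = 10602$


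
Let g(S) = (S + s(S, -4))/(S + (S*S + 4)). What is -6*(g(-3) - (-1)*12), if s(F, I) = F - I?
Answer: -354/5 ≈ -70.800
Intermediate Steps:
g(S) = (4 + 2*S)/(4 + S + S²) (g(S) = (S + (S - 1*(-4)))/(S + (S*S + 4)) = (S + (S + 4))/(S + (S² + 4)) = (S + (4 + S))/(S + (4 + S²)) = (4 + 2*S)/(4 + S + S²))
-6*(g(-3) - (-1)*12) = -6*(2*(2 - 3)/(4 - 3 + (-3)²) - (-1)*12) = -6*(2*(-1)/(4 - 3 + 9) - 1*(-12)) = -6*(2*(-1)/10 + 12) = -6*(2*(⅒)*(-1) + 12) = -6*(-⅕ + 12) = -6*59/5 = -354/5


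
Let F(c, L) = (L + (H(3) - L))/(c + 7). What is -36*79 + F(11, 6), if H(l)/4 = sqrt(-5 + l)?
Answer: -2844 + 2*I*sqrt(2)/9 ≈ -2844.0 + 0.31427*I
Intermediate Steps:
H(l) = 4*sqrt(-5 + l)
F(c, L) = 4*I*sqrt(2)/(7 + c) (F(c, L) = (L + (4*sqrt(-5 + 3) - L))/(c + 7) = (L + (4*sqrt(-2) - L))/(7 + c) = (L + (4*(I*sqrt(2)) - L))/(7 + c) = (L + (4*I*sqrt(2) - L))/(7 + c) = (L + (-L + 4*I*sqrt(2)))/(7 + c) = (4*I*sqrt(2))/(7 + c) = 4*I*sqrt(2)/(7 + c))
-36*79 + F(11, 6) = -36*79 + 4*I*sqrt(2)/(7 + 11) = -2844 + 4*I*sqrt(2)/18 = -2844 + 4*I*sqrt(2)*(1/18) = -2844 + 2*I*sqrt(2)/9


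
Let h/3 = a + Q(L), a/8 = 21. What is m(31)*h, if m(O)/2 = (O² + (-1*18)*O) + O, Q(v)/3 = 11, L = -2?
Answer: 523404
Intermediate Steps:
Q(v) = 33 (Q(v) = 3*11 = 33)
a = 168 (a = 8*21 = 168)
m(O) = -34*O + 2*O² (m(O) = 2*((O² + (-1*18)*O) + O) = 2*((O² - 18*O) + O) = 2*(O² - 17*O) = -34*O + 2*O²)
h = 603 (h = 3*(168 + 33) = 3*201 = 603)
m(31)*h = (2*31*(-17 + 31))*603 = (2*31*14)*603 = 868*603 = 523404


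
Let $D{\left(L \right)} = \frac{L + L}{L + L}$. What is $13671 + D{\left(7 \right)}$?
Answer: $13672$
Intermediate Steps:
$D{\left(L \right)} = 1$ ($D{\left(L \right)} = \frac{2 L}{2 L} = 2 L \frac{1}{2 L} = 1$)
$13671 + D{\left(7 \right)} = 13671 + 1 = 13672$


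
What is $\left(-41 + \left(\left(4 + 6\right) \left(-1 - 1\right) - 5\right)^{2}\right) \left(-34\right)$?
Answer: $-19856$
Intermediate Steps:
$\left(-41 + \left(\left(4 + 6\right) \left(-1 - 1\right) - 5\right)^{2}\right) \left(-34\right) = \left(-41 + \left(10 \left(-1 - 1\right) - 5\right)^{2}\right) \left(-34\right) = \left(-41 + \left(10 \left(-2\right) - 5\right)^{2}\right) \left(-34\right) = \left(-41 + \left(-20 - 5\right)^{2}\right) \left(-34\right) = \left(-41 + \left(-25\right)^{2}\right) \left(-34\right) = \left(-41 + 625\right) \left(-34\right) = 584 \left(-34\right) = -19856$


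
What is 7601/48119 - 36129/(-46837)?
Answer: 2094499388/2253749603 ≈ 0.92934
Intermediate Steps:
7601/48119 - 36129/(-46837) = 7601*(1/48119) - 36129*(-1/46837) = 7601/48119 + 36129/46837 = 2094499388/2253749603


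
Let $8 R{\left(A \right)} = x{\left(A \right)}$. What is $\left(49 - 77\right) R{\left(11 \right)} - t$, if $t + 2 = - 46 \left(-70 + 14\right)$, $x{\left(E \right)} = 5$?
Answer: $- \frac{5183}{2} \approx -2591.5$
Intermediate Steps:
$R{\left(A \right)} = \frac{5}{8}$ ($R{\left(A \right)} = \frac{1}{8} \cdot 5 = \frac{5}{8}$)
$t = 2574$ ($t = -2 - 46 \left(-70 + 14\right) = -2 - -2576 = -2 + 2576 = 2574$)
$\left(49 - 77\right) R{\left(11 \right)} - t = \left(49 - 77\right) \frac{5}{8} - 2574 = \left(-28\right) \frac{5}{8} - 2574 = - \frac{35}{2} - 2574 = - \frac{5183}{2}$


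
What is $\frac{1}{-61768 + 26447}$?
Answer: $- \frac{1}{35321} \approx -2.8312 \cdot 10^{-5}$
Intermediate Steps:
$\frac{1}{-61768 + 26447} = \frac{1}{-35321} = - \frac{1}{35321}$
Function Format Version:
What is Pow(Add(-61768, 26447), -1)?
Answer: Rational(-1, 35321) ≈ -2.8312e-5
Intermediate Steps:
Pow(Add(-61768, 26447), -1) = Pow(-35321, -1) = Rational(-1, 35321)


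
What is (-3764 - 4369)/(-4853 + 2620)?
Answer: 8133/2233 ≈ 3.6422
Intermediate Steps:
(-3764 - 4369)/(-4853 + 2620) = -8133/(-2233) = -8133*(-1/2233) = 8133/2233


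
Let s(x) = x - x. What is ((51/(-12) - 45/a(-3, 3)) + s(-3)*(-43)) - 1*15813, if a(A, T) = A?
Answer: -63209/4 ≈ -15802.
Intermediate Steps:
s(x) = 0
((51/(-12) - 45/a(-3, 3)) + s(-3)*(-43)) - 1*15813 = ((51/(-12) - 45/(-3)) + 0*(-43)) - 1*15813 = ((51*(-1/12) - 45*(-⅓)) + 0) - 15813 = ((-17/4 + 15) + 0) - 15813 = (43/4 + 0) - 15813 = 43/4 - 15813 = -63209/4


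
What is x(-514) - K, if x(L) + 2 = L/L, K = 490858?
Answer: -490859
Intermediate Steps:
x(L) = -1 (x(L) = -2 + L/L = -2 + 1 = -1)
x(-514) - K = -1 - 1*490858 = -1 - 490858 = -490859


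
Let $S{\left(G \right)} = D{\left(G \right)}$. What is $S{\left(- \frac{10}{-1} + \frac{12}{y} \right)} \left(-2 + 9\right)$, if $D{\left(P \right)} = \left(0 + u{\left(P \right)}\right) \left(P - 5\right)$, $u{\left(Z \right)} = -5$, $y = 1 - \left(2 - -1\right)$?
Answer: $35$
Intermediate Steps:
$y = -2$ ($y = 1 - \left(2 + 1\right) = 1 - 3 = -2$)
$D{\left(P \right)} = 25 - 5 P$ ($D{\left(P \right)} = \left(0 - 5\right) \left(P - 5\right) = - 5 \left(-5 + P\right) = 25 - 5 P$)
$S{\left(G \right)} = 25 - 5 G$
$S{\left(- \frac{10}{-1} + \frac{12}{y} \right)} \left(-2 + 9\right) = \left(25 - 5 \left(- \frac{10}{-1} + \frac{12}{-2}\right)\right) \left(-2 + 9\right) = \left(25 - 5 \left(\left(-10\right) \left(-1\right) + 12 \left(- \frac{1}{2}\right)\right)\right) 7 = \left(25 - 5 \left(10 - 6\right)\right) 7 = \left(25 - 20\right) 7 = 5 \cdot 7 = 35$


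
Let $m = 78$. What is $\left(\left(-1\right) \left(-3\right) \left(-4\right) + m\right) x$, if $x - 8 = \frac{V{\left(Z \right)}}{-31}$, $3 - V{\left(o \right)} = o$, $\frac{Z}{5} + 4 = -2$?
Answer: $\frac{14190}{31} \approx 457.74$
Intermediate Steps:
$Z = -30$ ($Z = -20 + 5 \left(-2\right) = -20 - 10 = -30$)
$V{\left(o \right)} = 3 - o$
$x = \frac{215}{31}$ ($x = 8 + \frac{3 - -30}{-31} = 8 + \left(3 + 30\right) \left(- \frac{1}{31}\right) = 8 + 33 \left(- \frac{1}{31}\right) = 8 - \frac{33}{31} = \frac{215}{31} \approx 6.9355$)
$\left(\left(-1\right) \left(-3\right) \left(-4\right) + m\right) x = \left(\left(-1\right) \left(-3\right) \left(-4\right) + 78\right) \frac{215}{31} = \left(3 \left(-4\right) + 78\right) \frac{215}{31} = \left(-12 + 78\right) \frac{215}{31} = 66 \cdot \frac{215}{31} = \frac{14190}{31}$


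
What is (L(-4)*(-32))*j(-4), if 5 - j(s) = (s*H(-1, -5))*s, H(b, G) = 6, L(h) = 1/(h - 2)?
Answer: -1456/3 ≈ -485.33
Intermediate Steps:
L(h) = 1/(-2 + h)
j(s) = 5 - 6*s**2 (j(s) = 5 - s*6*s = 5 - 6*s*s = 5 - 6*s**2)
(L(-4)*(-32))*j(-4) = (-32/(-2 - 4))*(5 - 6*(-4)**2) = (-32/(-6))*(5 - 6*16) = (-1/6*(-32))*(5 - 96) = (16/3)*(-91) = -1456/3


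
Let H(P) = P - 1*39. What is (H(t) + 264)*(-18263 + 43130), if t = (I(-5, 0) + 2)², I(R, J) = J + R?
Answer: 5818878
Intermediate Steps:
t = 9 (t = ((0 - 5) + 2)² = (-5 + 2)² = (-3)² = 9)
H(P) = -39 + P (H(P) = P - 39 = -39 + P)
(H(t) + 264)*(-18263 + 43130) = ((-39 + 9) + 264)*(-18263 + 43130) = (-30 + 264)*24867 = 234*24867 = 5818878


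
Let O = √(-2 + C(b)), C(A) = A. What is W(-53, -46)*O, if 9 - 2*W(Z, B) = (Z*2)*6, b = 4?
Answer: 645*√2/2 ≈ 456.08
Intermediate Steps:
W(Z, B) = 9/2 - 6*Z (W(Z, B) = 9/2 - Z*2*6/2 = 9/2 - 2*Z*6/2 = 9/2 - 6*Z)
O = √2 (O = √(-2 + 4) = √2 ≈ 1.4142)
W(-53, -46)*O = (9/2 - 6*(-53))*√2 = (9/2 + 318)*√2 = 645*√2/2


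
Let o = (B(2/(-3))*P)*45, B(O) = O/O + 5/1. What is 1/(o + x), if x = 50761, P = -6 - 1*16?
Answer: 1/44821 ≈ 2.2311e-5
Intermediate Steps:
B(O) = 6 (B(O) = 1 + 5*1 = 1 + 5 = 6)
P = -22 (P = -6 - 16 = -22)
o = -5940 (o = (6*(-22))*45 = -132*45 = -5940)
1/(o + x) = 1/(-5940 + 50761) = 1/44821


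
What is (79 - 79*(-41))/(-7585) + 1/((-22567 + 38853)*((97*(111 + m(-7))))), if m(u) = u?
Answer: -545124723839/1246163679280 ≈ -0.43744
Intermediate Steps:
(79 - 79*(-41))/(-7585) + 1/((-22567 + 38853)*((97*(111 + m(-7))))) = (79 - 79*(-41))/(-7585) + 1/((-22567 + 38853)*((97*(111 - 7)))) = (79 + 3239)*(-1/7585) + 1/(16286*((97*104))) = 3318*(-1/7585) + (1/16286)/10088 = -3318/7585 + (1/16286)*(1/10088) = -3318/7585 + 1/164293168 = -545124723839/1246163679280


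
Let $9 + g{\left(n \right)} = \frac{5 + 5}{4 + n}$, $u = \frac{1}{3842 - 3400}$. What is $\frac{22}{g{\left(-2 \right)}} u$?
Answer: $- \frac{11}{884} \approx -0.012443$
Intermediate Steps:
$u = \frac{1}{442} \approx 0.0022624$
$g{\left(n \right)} = -9 + \frac{10}{4 + n}$ ($g{\left(n \right)} = -9 + \frac{5 + 5}{4 + n} = -9 + \frac{10}{4 + n}$)
$\frac{22}{g{\left(-2 \right)}} u = \frac{22}{\frac{1}{4 - 2} \left(-26 - -18\right)} \frac{1}{442} = \frac{22}{\frac{1}{2} \left(-26 + 18\right)} \frac{1}{442} = \frac{22}{\frac{1}{2} \left(-8\right)} \frac{1}{442} = \frac{22}{-4} \cdot \frac{1}{442} = 22 \left(- \frac{1}{4}\right) \frac{1}{442} = \left(- \frac{11}{2}\right) \frac{1}{442} = - \frac{11}{884}$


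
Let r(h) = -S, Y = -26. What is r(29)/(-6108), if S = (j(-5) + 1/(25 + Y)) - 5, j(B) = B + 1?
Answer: -5/3054 ≈ -0.0016372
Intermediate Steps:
j(B) = 1 + B
S = -10 (S = ((1 - 5) + 1/(25 - 26)) - 5 = (-4 + 1/(-1)) - 5 = (-4 - 1) - 5 = -5 - 5 = -10)
r(h) = 10 (r(h) = -1*(-10) = 10)
r(29)/(-6108) = 10/(-6108) = 10*(-1/6108) = -5/3054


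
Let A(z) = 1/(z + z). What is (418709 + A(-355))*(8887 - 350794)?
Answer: -101643271682823/710 ≈ -1.4316e+11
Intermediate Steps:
A(z) = 1/(2*z)
(418709 + A(-355))*(8887 - 350794) = (418709 + (½)/(-355))*(8887 - 350794) = (418709 + (½)*(-1/355))*(-341907) = (418709 - 1/710)*(-341907) = (297283389/710)*(-341907) = -101643271682823/710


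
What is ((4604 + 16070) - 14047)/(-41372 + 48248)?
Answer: 2209/2292 ≈ 0.96379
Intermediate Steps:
((4604 + 16070) - 14047)/(-41372 + 48248) = (20674 - 14047)/6876 = 6627*(1/6876) = 2209/2292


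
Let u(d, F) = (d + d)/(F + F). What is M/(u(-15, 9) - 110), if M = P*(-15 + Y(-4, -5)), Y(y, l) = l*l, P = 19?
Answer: -114/67 ≈ -1.7015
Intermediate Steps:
Y(y, l) = l²
u(d, F) = d/F (u(d, F) = (2*d)/((2*F)) = (2*d)*(1/(2*F)) = d/F)
M = 190 (M = 19*(-15 + (-5)²) = 19*(-15 + 25) = 19*10 = 190)
M/(u(-15, 9) - 110) = 190/(-15/9 - 110) = 190/(-15*⅑ - 110) = 190/(-5/3 - 110) = 190/(-335/3) = 190*(-3/335) = -114/67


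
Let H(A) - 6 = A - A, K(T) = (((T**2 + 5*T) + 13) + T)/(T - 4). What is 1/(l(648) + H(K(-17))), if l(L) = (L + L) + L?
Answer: 1/1950 ≈ 0.00051282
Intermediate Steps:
l(L) = 3*L (l(L) = 2*L + L = 3*L)
K(T) = (13 + T**2 + 6*T)/(-4 + T) (K(T) = ((13 + T**2 + 5*T) + T)/(-4 + T) = (13 + T**2 + 6*T)/(-4 + T))
H(A) = 6 (H(A) = 6 + (A - A) = 6 + 0 = 6)
1/(l(648) + H(K(-17))) = 1/(3*648 + 6) = 1/(1944 + 6) = 1/1950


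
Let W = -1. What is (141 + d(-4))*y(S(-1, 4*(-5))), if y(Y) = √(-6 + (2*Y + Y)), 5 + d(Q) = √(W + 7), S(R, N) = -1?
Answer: 3*I*(136 + √6) ≈ 415.35*I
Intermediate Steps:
d(Q) = -5 + √6 (d(Q) = -5 + √(-1 + 7) = -5 + √6)
y(Y) = √(-6 + 3*Y)
(141 + d(-4))*y(S(-1, 4*(-5))) = (141 + (-5 + √6))*√(-6 + 3*(-1)) = (136 + √6)*√(-6 - 3) = (136 + √6)*√(-9) = (136 + √6)*(3*I) = 3*I*(136 + √6)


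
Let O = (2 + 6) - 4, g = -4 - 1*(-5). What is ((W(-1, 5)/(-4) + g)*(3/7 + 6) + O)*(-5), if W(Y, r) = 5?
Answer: -335/28 ≈ -11.964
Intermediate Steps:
g = 1 (g = -4 + 5 = 1)
O = 4 (O = 8 - 4 = 4)
((W(-1, 5)/(-4) + g)*(3/7 + 6) + O)*(-5) = ((5/(-4) + 1)*(3/7 + 6) + 4)*(-5) = ((5*(-¼) + 1)*(3*(⅐) + 6) + 4)*(-5) = ((-5/4 + 1)*(3/7 + 6) + 4)*(-5) = (-¼*45/7 + 4)*(-5) = (-45/28 + 4)*(-5) = (67/28)*(-5) = -335/28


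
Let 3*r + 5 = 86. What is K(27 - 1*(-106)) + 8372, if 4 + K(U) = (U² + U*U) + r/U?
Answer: 5818245/133 ≈ 43746.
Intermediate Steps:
r = 27 (r = -5/3 + (⅓)*86 = -5/3 + 86/3 = 27)
K(U) = -4 + 2*U² + 27/U (K(U) = -4 + ((U² + U*U) + 27/U) = -4 + ((U² + U²) + 27/U) = -4 + (2*U² + 27/U) = -4 + 2*U² + 27/U)
K(27 - 1*(-106)) + 8372 = (-4 + 2*(27 - 1*(-106))² + 27/(27 - 1*(-106))) + 8372 = (-4 + 2*(27 + 106)² + 27/(27 + 106)) + 8372 = (-4 + 2*133² + 27/133) + 8372 = (-4 + 2*17689 + 27*(1/133)) + 8372 = (-4 + 35378 + 27/133) + 8372 = 4704769/133 + 8372 = 5818245/133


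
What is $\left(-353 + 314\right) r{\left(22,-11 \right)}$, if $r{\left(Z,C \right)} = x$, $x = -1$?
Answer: $39$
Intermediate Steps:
$r{\left(Z,C \right)} = -1$
$\left(-353 + 314\right) r{\left(22,-11 \right)} = \left(-353 + 314\right) \left(-1\right) = \left(-39\right) \left(-1\right) = 39$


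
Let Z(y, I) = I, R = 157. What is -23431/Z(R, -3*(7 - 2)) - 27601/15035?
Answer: 70374214/45105 ≈ 1560.2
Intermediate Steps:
-23431/Z(R, -3*(7 - 2)) - 27601/15035 = -23431*(-1/(3*(7 - 2))) - 27601/15035 = -23431/((-3*5)) - 27601*1/15035 = -23431/(-15) - 27601/15035 = -23431*(-1/15) - 27601/15035 = 23431/15 - 27601/15035 = 70374214/45105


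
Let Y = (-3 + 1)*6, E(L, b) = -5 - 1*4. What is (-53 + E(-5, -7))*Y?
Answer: 744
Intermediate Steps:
E(L, b) = -9 (E(L, b) = -5 - 4 = -9)
Y = -12 (Y = -2*6 = -12)
(-53 + E(-5, -7))*Y = (-53 - 9)*(-12) = -62*(-12) = 744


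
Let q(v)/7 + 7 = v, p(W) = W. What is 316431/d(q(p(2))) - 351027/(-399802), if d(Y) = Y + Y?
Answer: -31621293693/6996535 ≈ -4519.6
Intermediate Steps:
q(v) = -49 + 7*v
d(Y) = 2*Y
316431/d(q(p(2))) - 351027/(-399802) = 316431/((2*(-49 + 7*2))) - 351027/(-399802) = 316431/((2*(-49 + 14))) - 351027*(-1/399802) = 316431/((2*(-35))) + 351027/399802 = 316431/(-70) + 351027/399802 = 316431*(-1/70) + 351027/399802 = -316431/70 + 351027/399802 = -31621293693/6996535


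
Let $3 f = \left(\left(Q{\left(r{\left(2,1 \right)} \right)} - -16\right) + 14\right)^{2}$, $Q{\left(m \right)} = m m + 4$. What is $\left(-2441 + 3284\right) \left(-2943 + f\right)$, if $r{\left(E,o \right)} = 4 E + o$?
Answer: $1235276$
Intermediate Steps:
$r{\left(E,o \right)} = o + 4 E$
$Q{\left(m \right)} = 4 + m^{2}$ ($Q{\left(m \right)} = m^{2} + 4 = 4 + m^{2}$)
$f = \frac{13225}{3}$ ($f = \frac{\left(\left(\left(4 + \left(1 + 4 \cdot 2\right)^{2}\right) - -16\right) + 14\right)^{2}}{3} = \frac{\left(\left(\left(4 + \left(1 + 8\right)^{2}\right) + 16\right) + 14\right)^{2}}{3} = \frac{\left(\left(\left(4 + 9^{2}\right) + 16\right) + 14\right)^{2}}{3} = \frac{\left(\left(\left(4 + 81\right) + 16\right) + 14\right)^{2}}{3} = \frac{\left(\left(85 + 16\right) + 14\right)^{2}}{3} = \frac{\left(101 + 14\right)^{2}}{3} = \frac{115^{2}}{3} = \frac{1}{3} \cdot 13225 = \frac{13225}{3} \approx 4408.3$)
$\left(-2441 + 3284\right) \left(-2943 + f\right) = \left(-2441 + 3284\right) \left(-2943 + \frac{13225}{3}\right) = 843 \cdot \frac{4396}{3} = 1235276$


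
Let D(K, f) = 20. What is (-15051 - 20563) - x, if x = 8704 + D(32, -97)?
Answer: -44338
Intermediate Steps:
x = 8724 (x = 8704 + 20 = 8724)
(-15051 - 20563) - x = (-15051 - 20563) - 1*8724 = -35614 - 8724 = -44338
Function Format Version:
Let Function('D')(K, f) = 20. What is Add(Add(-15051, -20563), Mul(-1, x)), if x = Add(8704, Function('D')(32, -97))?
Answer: -44338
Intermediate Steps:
x = 8724 (x = Add(8704, 20) = 8724)
Add(Add(-15051, -20563), Mul(-1, x)) = Add(Add(-15051, -20563), Mul(-1, 8724)) = Add(-35614, -8724) = -44338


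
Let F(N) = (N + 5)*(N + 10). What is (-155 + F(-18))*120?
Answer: -6120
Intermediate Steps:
F(N) = (5 + N)*(10 + N)
(-155 + F(-18))*120 = (-155 + (50 + (-18)**2 + 15*(-18)))*120 = (-155 + (50 + 324 - 270))*120 = (-155 + 104)*120 = -51*120 = -6120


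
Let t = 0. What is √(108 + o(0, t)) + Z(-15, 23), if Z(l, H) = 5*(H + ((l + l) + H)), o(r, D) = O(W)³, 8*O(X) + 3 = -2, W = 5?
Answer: 80 + √110342/32 ≈ 90.381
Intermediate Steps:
O(X) = -5/8 (O(X) = -3/8 + (⅛)*(-2) = -3/8 - ¼ = -5/8)
o(r, D) = -125/512 (o(r, D) = (-5/8)³ = -125/512)
Z(l, H) = 10*H + 10*l (Z(l, H) = 5*(H + (2*l + H)) = 5*(H + (H + 2*l)) = 5*(2*H + 2*l) = 10*H + 10*l)
√(108 + o(0, t)) + Z(-15, 23) = √(108 - 125/512) + (10*23 + 10*(-15)) = √(55171/512) + (230 - 150) = √110342/32 + 80 = 80 + √110342/32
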